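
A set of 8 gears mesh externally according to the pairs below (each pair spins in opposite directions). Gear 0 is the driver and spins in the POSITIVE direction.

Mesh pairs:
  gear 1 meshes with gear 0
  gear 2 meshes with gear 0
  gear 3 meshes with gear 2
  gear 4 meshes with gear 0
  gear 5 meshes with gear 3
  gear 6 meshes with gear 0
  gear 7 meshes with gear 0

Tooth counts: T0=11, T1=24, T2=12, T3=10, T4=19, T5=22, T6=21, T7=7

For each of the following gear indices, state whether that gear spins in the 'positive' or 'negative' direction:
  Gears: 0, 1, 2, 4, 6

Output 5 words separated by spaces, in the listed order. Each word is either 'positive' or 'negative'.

Gear 0 (driver): positive (depth 0)
  gear 1: meshes with gear 0 -> depth 1 -> negative (opposite of gear 0)
  gear 2: meshes with gear 0 -> depth 1 -> negative (opposite of gear 0)
  gear 3: meshes with gear 2 -> depth 2 -> positive (opposite of gear 2)
  gear 4: meshes with gear 0 -> depth 1 -> negative (opposite of gear 0)
  gear 5: meshes with gear 3 -> depth 3 -> negative (opposite of gear 3)
  gear 6: meshes with gear 0 -> depth 1 -> negative (opposite of gear 0)
  gear 7: meshes with gear 0 -> depth 1 -> negative (opposite of gear 0)
Queried indices 0, 1, 2, 4, 6 -> positive, negative, negative, negative, negative

Answer: positive negative negative negative negative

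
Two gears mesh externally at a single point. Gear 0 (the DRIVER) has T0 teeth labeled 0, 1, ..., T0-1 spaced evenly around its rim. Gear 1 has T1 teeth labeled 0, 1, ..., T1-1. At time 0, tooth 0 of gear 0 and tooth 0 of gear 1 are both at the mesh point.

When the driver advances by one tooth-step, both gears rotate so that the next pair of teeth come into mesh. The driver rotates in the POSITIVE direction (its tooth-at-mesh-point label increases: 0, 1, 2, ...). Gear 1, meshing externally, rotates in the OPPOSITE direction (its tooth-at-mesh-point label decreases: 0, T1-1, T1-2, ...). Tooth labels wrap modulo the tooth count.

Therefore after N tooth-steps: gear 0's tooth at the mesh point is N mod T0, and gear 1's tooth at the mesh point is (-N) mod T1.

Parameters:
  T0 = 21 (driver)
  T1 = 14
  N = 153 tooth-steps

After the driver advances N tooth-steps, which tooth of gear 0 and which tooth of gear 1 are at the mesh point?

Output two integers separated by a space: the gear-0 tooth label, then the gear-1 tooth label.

Gear 0 (driver, T0=21): tooth at mesh = N mod T0
  153 = 7 * 21 + 6, so 153 mod 21 = 6
  gear 0 tooth = 6
Gear 1 (driven, T1=14): tooth at mesh = (-N) mod T1
  153 = 10 * 14 + 13, so 153 mod 14 = 13
  (-153) mod 14 = (-13) mod 14 = 14 - 13 = 1
Mesh after 153 steps: gear-0 tooth 6 meets gear-1 tooth 1

Answer: 6 1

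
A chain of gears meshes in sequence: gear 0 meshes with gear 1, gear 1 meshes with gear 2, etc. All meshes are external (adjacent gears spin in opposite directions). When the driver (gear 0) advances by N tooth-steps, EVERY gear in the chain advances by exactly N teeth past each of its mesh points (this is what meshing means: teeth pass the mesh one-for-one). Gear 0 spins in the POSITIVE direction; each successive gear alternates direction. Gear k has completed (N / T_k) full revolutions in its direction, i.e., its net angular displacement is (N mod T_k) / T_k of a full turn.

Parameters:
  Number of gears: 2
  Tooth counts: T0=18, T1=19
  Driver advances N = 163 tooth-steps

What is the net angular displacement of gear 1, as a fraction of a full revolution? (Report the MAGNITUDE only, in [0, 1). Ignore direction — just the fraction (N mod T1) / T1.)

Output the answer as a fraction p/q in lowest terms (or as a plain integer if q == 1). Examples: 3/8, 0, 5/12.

Answer: 11/19

Derivation:
Chain of 2 gears, tooth counts: [18, 19]
  gear 0: T0=18, direction=positive, advance = 163 mod 18 = 1 teeth = 1/18 turn
  gear 1: T1=19, direction=negative, advance = 163 mod 19 = 11 teeth = 11/19 turn
Gear 1: 163 mod 19 = 11
Fraction = 11 / 19 = 11/19 (gcd(11,19)=1) = 11/19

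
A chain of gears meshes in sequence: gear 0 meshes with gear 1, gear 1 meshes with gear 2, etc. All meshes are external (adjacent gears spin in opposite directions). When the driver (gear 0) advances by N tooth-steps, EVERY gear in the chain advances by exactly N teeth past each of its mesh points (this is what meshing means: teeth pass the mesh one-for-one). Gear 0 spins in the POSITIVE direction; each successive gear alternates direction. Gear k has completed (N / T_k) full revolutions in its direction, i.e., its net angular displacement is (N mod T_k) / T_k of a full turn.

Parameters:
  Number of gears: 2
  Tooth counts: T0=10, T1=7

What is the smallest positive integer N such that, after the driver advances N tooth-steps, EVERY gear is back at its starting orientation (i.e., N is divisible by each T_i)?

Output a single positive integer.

Answer: 70

Derivation:
Gear k returns to start when N is a multiple of T_k.
All gears at start simultaneously when N is a common multiple of [10, 7]; the smallest such N is lcm(10, 7).
Start: lcm = T0 = 10
Fold in T1=7: gcd(10, 7) = 1; lcm(10, 7) = 10 * 7 / 1 = 70 / 1 = 70
Full cycle length = 70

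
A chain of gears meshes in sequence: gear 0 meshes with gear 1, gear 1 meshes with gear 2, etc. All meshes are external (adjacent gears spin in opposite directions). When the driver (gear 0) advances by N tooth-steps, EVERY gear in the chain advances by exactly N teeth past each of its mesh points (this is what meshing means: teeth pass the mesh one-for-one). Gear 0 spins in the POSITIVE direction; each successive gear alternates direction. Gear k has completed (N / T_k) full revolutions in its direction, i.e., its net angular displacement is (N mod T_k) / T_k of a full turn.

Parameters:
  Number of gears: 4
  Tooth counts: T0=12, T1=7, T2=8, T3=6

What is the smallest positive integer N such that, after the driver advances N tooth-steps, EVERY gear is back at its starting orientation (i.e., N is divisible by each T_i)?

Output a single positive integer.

Answer: 168

Derivation:
Gear k returns to start when N is a multiple of T_k.
All gears at start simultaneously when N is a common multiple of [12, 7, 8, 6]; the smallest such N is lcm(12, 7, 8, 6).
Start: lcm = T0 = 12
Fold in T1=7: gcd(12, 7) = 1; lcm(12, 7) = 12 * 7 / 1 = 84 / 1 = 84
Fold in T2=8: gcd(84, 8) = 4; lcm(84, 8) = 84 * 8 / 4 = 672 / 4 = 168
Fold in T3=6: gcd(168, 6) = 6; lcm(168, 6) = 168 * 6 / 6 = 1008 / 6 = 168
Full cycle length = 168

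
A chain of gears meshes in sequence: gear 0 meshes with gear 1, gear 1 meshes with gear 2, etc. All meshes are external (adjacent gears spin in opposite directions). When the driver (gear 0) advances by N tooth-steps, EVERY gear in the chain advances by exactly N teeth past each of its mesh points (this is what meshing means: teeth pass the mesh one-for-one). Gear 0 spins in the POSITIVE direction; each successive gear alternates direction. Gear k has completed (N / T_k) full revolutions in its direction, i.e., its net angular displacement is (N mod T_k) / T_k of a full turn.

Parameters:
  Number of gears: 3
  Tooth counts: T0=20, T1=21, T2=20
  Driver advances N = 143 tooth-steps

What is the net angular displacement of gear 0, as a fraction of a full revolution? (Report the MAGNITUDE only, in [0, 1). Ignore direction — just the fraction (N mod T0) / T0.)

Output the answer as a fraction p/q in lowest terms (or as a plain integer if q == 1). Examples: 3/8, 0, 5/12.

Chain of 3 gears, tooth counts: [20, 21, 20]
  gear 0: T0=20, direction=positive, advance = 143 mod 20 = 3 teeth = 3/20 turn
  gear 1: T1=21, direction=negative, advance = 143 mod 21 = 17 teeth = 17/21 turn
  gear 2: T2=20, direction=positive, advance = 143 mod 20 = 3 teeth = 3/20 turn
Gear 0: 143 mod 20 = 3
Fraction = 3 / 20 = 3/20 (gcd(3,20)=1) = 3/20

Answer: 3/20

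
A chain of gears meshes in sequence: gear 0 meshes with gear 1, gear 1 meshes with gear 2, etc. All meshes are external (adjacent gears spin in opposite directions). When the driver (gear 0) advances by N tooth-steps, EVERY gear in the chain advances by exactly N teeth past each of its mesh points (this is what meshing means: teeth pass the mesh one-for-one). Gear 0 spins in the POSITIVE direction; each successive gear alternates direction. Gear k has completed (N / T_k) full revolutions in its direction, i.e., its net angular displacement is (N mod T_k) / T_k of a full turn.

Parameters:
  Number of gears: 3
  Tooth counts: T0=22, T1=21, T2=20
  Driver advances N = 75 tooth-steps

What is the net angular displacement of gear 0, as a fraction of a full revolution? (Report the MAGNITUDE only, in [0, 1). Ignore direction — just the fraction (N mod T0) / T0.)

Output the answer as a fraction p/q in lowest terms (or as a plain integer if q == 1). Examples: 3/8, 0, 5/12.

Answer: 9/22

Derivation:
Chain of 3 gears, tooth counts: [22, 21, 20]
  gear 0: T0=22, direction=positive, advance = 75 mod 22 = 9 teeth = 9/22 turn
  gear 1: T1=21, direction=negative, advance = 75 mod 21 = 12 teeth = 12/21 turn
  gear 2: T2=20, direction=positive, advance = 75 mod 20 = 15 teeth = 15/20 turn
Gear 0: 75 mod 22 = 9
Fraction = 9 / 22 = 9/22 (gcd(9,22)=1) = 9/22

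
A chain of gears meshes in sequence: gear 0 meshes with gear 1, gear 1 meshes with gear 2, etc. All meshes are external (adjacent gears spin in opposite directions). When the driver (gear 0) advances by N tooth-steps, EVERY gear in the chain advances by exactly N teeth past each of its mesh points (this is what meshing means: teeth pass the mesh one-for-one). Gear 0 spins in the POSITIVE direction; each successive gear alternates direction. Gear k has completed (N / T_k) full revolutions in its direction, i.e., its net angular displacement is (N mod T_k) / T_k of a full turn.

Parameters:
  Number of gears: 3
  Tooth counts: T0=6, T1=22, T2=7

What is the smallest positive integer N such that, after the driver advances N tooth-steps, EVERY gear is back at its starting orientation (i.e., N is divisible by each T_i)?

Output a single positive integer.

Answer: 462

Derivation:
Gear k returns to start when N is a multiple of T_k.
All gears at start simultaneously when N is a common multiple of [6, 22, 7]; the smallest such N is lcm(6, 22, 7).
Start: lcm = T0 = 6
Fold in T1=22: gcd(6, 22) = 2; lcm(6, 22) = 6 * 22 / 2 = 132 / 2 = 66
Fold in T2=7: gcd(66, 7) = 1; lcm(66, 7) = 66 * 7 / 1 = 462 / 1 = 462
Full cycle length = 462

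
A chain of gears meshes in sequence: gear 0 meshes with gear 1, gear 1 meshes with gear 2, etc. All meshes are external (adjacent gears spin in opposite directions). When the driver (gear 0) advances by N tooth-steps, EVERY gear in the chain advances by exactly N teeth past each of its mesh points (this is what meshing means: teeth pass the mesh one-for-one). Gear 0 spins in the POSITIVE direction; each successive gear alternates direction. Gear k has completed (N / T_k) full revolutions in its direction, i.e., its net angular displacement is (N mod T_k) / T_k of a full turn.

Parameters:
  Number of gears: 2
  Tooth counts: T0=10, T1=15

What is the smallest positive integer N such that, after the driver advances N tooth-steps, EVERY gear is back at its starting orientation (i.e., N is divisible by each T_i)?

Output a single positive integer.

Answer: 30

Derivation:
Gear k returns to start when N is a multiple of T_k.
All gears at start simultaneously when N is a common multiple of [10, 15]; the smallest such N is lcm(10, 15).
Start: lcm = T0 = 10
Fold in T1=15: gcd(10, 15) = 5; lcm(10, 15) = 10 * 15 / 5 = 150 / 5 = 30
Full cycle length = 30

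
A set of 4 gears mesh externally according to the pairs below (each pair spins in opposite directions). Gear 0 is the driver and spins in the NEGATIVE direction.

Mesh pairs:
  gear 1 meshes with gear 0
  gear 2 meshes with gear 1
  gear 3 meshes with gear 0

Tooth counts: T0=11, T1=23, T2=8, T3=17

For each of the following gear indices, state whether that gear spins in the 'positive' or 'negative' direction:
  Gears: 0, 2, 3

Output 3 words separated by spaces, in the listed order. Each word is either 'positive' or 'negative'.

Gear 0 (driver): negative (depth 0)
  gear 1: meshes with gear 0 -> depth 1 -> positive (opposite of gear 0)
  gear 2: meshes with gear 1 -> depth 2 -> negative (opposite of gear 1)
  gear 3: meshes with gear 0 -> depth 1 -> positive (opposite of gear 0)
Queried indices 0, 2, 3 -> negative, negative, positive

Answer: negative negative positive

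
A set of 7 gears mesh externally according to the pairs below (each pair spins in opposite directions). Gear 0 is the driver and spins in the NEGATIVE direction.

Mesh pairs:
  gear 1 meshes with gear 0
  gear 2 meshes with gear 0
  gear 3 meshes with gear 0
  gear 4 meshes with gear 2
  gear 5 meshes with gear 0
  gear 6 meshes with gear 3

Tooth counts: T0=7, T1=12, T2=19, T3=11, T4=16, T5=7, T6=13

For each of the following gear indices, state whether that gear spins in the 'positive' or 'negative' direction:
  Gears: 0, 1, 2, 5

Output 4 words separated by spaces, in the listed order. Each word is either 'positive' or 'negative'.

Answer: negative positive positive positive

Derivation:
Gear 0 (driver): negative (depth 0)
  gear 1: meshes with gear 0 -> depth 1 -> positive (opposite of gear 0)
  gear 2: meshes with gear 0 -> depth 1 -> positive (opposite of gear 0)
  gear 3: meshes with gear 0 -> depth 1 -> positive (opposite of gear 0)
  gear 4: meshes with gear 2 -> depth 2 -> negative (opposite of gear 2)
  gear 5: meshes with gear 0 -> depth 1 -> positive (opposite of gear 0)
  gear 6: meshes with gear 3 -> depth 2 -> negative (opposite of gear 3)
Queried indices 0, 1, 2, 5 -> negative, positive, positive, positive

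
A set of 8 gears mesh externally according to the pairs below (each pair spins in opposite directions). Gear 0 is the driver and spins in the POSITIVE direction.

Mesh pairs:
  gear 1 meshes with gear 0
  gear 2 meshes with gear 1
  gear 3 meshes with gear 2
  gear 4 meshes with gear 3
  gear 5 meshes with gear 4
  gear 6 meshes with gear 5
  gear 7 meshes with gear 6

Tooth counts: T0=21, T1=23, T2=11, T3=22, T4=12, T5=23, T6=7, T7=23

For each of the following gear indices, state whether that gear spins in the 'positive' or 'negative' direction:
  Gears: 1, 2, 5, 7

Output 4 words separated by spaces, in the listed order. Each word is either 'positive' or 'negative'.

Answer: negative positive negative negative

Derivation:
Gear 0 (driver): positive (depth 0)
  gear 1: meshes with gear 0 -> depth 1 -> negative (opposite of gear 0)
  gear 2: meshes with gear 1 -> depth 2 -> positive (opposite of gear 1)
  gear 3: meshes with gear 2 -> depth 3 -> negative (opposite of gear 2)
  gear 4: meshes with gear 3 -> depth 4 -> positive (opposite of gear 3)
  gear 5: meshes with gear 4 -> depth 5 -> negative (opposite of gear 4)
  gear 6: meshes with gear 5 -> depth 6 -> positive (opposite of gear 5)
  gear 7: meshes with gear 6 -> depth 7 -> negative (opposite of gear 6)
Queried indices 1, 2, 5, 7 -> negative, positive, negative, negative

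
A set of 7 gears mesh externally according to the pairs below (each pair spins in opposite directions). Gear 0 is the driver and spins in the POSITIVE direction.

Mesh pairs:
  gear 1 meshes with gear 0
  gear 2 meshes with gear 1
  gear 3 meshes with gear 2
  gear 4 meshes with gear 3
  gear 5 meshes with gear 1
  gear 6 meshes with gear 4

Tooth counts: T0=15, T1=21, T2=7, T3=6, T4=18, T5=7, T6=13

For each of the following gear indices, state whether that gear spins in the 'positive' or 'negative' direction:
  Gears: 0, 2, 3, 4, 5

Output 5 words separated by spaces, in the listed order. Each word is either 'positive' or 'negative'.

Answer: positive positive negative positive positive

Derivation:
Gear 0 (driver): positive (depth 0)
  gear 1: meshes with gear 0 -> depth 1 -> negative (opposite of gear 0)
  gear 2: meshes with gear 1 -> depth 2 -> positive (opposite of gear 1)
  gear 3: meshes with gear 2 -> depth 3 -> negative (opposite of gear 2)
  gear 4: meshes with gear 3 -> depth 4 -> positive (opposite of gear 3)
  gear 5: meshes with gear 1 -> depth 2 -> positive (opposite of gear 1)
  gear 6: meshes with gear 4 -> depth 5 -> negative (opposite of gear 4)
Queried indices 0, 2, 3, 4, 5 -> positive, positive, negative, positive, positive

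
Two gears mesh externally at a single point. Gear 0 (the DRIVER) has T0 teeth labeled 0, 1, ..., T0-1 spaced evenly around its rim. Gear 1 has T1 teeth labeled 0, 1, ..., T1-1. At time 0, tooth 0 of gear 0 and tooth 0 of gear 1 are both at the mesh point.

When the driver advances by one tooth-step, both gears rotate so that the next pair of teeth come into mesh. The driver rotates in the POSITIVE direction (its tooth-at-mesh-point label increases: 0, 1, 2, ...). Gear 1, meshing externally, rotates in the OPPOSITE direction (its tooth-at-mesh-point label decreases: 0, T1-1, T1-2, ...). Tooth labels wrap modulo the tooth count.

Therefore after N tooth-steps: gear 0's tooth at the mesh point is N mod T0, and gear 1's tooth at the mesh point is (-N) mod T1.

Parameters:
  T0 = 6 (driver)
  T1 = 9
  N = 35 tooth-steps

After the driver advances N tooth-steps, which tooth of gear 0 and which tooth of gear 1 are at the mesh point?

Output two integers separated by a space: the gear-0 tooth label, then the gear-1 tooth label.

Answer: 5 1

Derivation:
Gear 0 (driver, T0=6): tooth at mesh = N mod T0
  35 = 5 * 6 + 5, so 35 mod 6 = 5
  gear 0 tooth = 5
Gear 1 (driven, T1=9): tooth at mesh = (-N) mod T1
  35 = 3 * 9 + 8, so 35 mod 9 = 8
  (-35) mod 9 = (-8) mod 9 = 9 - 8 = 1
Mesh after 35 steps: gear-0 tooth 5 meets gear-1 tooth 1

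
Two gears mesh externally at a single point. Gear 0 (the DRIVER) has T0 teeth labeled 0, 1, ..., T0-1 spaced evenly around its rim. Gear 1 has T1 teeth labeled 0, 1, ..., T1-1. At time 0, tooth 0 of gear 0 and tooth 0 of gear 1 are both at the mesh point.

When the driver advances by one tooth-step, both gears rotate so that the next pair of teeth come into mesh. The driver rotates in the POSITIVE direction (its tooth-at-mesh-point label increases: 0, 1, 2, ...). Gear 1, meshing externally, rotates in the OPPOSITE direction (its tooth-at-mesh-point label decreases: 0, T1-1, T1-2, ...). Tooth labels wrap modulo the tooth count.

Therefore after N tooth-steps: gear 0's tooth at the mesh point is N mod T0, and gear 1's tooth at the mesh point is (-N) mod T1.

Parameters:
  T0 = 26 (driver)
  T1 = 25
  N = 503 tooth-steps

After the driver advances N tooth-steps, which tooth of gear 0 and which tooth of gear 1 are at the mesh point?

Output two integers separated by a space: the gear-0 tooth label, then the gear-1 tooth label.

Gear 0 (driver, T0=26): tooth at mesh = N mod T0
  503 = 19 * 26 + 9, so 503 mod 26 = 9
  gear 0 tooth = 9
Gear 1 (driven, T1=25): tooth at mesh = (-N) mod T1
  503 = 20 * 25 + 3, so 503 mod 25 = 3
  (-503) mod 25 = (-3) mod 25 = 25 - 3 = 22
Mesh after 503 steps: gear-0 tooth 9 meets gear-1 tooth 22

Answer: 9 22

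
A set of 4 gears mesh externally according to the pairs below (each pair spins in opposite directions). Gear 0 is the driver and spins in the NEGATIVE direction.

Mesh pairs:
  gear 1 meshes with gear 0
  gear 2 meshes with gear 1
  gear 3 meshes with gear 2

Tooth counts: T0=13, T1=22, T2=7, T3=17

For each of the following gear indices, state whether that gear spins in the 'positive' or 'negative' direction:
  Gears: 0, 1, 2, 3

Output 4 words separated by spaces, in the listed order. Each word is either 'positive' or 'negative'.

Answer: negative positive negative positive

Derivation:
Gear 0 (driver): negative (depth 0)
  gear 1: meshes with gear 0 -> depth 1 -> positive (opposite of gear 0)
  gear 2: meshes with gear 1 -> depth 2 -> negative (opposite of gear 1)
  gear 3: meshes with gear 2 -> depth 3 -> positive (opposite of gear 2)
Queried indices 0, 1, 2, 3 -> negative, positive, negative, positive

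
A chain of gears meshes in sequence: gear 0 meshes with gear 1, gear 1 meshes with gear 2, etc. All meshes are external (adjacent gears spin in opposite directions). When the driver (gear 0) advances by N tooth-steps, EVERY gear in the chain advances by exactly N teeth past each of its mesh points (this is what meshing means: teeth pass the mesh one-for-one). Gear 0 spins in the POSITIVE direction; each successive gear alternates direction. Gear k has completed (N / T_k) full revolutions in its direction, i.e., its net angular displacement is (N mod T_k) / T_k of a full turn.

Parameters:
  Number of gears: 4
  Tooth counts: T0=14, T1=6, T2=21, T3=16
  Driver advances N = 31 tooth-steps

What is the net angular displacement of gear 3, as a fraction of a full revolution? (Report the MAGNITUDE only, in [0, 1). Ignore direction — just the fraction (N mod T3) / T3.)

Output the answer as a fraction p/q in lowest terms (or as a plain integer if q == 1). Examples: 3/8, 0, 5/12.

Chain of 4 gears, tooth counts: [14, 6, 21, 16]
  gear 0: T0=14, direction=positive, advance = 31 mod 14 = 3 teeth = 3/14 turn
  gear 1: T1=6, direction=negative, advance = 31 mod 6 = 1 teeth = 1/6 turn
  gear 2: T2=21, direction=positive, advance = 31 mod 21 = 10 teeth = 10/21 turn
  gear 3: T3=16, direction=negative, advance = 31 mod 16 = 15 teeth = 15/16 turn
Gear 3: 31 mod 16 = 15
Fraction = 15 / 16 = 15/16 (gcd(15,16)=1) = 15/16

Answer: 15/16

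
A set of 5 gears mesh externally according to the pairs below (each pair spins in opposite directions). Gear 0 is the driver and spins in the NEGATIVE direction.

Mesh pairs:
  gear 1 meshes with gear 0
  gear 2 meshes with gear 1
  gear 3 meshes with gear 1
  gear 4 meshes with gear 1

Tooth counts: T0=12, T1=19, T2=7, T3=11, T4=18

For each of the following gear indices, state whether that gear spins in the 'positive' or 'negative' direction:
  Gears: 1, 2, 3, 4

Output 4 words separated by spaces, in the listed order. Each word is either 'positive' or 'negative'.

Gear 0 (driver): negative (depth 0)
  gear 1: meshes with gear 0 -> depth 1 -> positive (opposite of gear 0)
  gear 2: meshes with gear 1 -> depth 2 -> negative (opposite of gear 1)
  gear 3: meshes with gear 1 -> depth 2 -> negative (opposite of gear 1)
  gear 4: meshes with gear 1 -> depth 2 -> negative (opposite of gear 1)
Queried indices 1, 2, 3, 4 -> positive, negative, negative, negative

Answer: positive negative negative negative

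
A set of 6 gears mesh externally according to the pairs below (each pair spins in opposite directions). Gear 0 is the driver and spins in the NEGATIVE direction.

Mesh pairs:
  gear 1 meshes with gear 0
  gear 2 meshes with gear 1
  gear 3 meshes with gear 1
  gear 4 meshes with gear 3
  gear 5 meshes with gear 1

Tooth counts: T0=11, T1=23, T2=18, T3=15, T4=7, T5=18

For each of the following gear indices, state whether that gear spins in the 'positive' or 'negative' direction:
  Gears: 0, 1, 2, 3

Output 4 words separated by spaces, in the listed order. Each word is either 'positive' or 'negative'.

Gear 0 (driver): negative (depth 0)
  gear 1: meshes with gear 0 -> depth 1 -> positive (opposite of gear 0)
  gear 2: meshes with gear 1 -> depth 2 -> negative (opposite of gear 1)
  gear 3: meshes with gear 1 -> depth 2 -> negative (opposite of gear 1)
  gear 4: meshes with gear 3 -> depth 3 -> positive (opposite of gear 3)
  gear 5: meshes with gear 1 -> depth 2 -> negative (opposite of gear 1)
Queried indices 0, 1, 2, 3 -> negative, positive, negative, negative

Answer: negative positive negative negative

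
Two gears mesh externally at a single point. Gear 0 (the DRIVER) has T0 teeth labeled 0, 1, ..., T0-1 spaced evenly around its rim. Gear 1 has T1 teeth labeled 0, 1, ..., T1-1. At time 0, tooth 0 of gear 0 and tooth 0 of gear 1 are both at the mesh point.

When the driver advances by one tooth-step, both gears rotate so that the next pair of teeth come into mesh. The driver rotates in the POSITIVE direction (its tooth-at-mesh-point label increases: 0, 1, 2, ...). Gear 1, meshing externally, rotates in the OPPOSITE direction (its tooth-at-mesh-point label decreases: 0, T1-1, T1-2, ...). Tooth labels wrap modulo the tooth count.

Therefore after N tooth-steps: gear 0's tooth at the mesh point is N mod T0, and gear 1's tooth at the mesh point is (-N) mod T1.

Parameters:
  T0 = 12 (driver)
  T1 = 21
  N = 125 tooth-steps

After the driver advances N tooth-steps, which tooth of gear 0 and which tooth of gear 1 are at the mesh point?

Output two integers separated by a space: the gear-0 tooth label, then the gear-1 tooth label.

Answer: 5 1

Derivation:
Gear 0 (driver, T0=12): tooth at mesh = N mod T0
  125 = 10 * 12 + 5, so 125 mod 12 = 5
  gear 0 tooth = 5
Gear 1 (driven, T1=21): tooth at mesh = (-N) mod T1
  125 = 5 * 21 + 20, so 125 mod 21 = 20
  (-125) mod 21 = (-20) mod 21 = 21 - 20 = 1
Mesh after 125 steps: gear-0 tooth 5 meets gear-1 tooth 1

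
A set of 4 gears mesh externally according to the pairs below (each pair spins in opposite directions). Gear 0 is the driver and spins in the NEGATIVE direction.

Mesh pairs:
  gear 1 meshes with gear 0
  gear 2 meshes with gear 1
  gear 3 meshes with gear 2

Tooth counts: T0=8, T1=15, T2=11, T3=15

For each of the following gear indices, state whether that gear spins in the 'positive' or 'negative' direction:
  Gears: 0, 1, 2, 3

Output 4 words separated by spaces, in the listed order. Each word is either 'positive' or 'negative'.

Gear 0 (driver): negative (depth 0)
  gear 1: meshes with gear 0 -> depth 1 -> positive (opposite of gear 0)
  gear 2: meshes with gear 1 -> depth 2 -> negative (opposite of gear 1)
  gear 3: meshes with gear 2 -> depth 3 -> positive (opposite of gear 2)
Queried indices 0, 1, 2, 3 -> negative, positive, negative, positive

Answer: negative positive negative positive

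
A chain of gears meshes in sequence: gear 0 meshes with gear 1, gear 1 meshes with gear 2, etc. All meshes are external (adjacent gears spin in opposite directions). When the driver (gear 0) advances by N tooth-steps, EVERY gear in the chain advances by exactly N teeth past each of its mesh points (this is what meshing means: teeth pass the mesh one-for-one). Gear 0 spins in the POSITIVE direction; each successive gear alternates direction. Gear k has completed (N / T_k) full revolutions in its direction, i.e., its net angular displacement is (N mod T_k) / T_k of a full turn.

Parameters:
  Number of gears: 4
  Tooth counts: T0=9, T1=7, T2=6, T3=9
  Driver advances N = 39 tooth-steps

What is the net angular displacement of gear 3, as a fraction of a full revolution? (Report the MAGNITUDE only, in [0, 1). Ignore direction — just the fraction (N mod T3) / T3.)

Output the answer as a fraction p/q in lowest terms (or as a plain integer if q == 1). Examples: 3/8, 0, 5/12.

Chain of 4 gears, tooth counts: [9, 7, 6, 9]
  gear 0: T0=9, direction=positive, advance = 39 mod 9 = 3 teeth = 3/9 turn
  gear 1: T1=7, direction=negative, advance = 39 mod 7 = 4 teeth = 4/7 turn
  gear 2: T2=6, direction=positive, advance = 39 mod 6 = 3 teeth = 3/6 turn
  gear 3: T3=9, direction=negative, advance = 39 mod 9 = 3 teeth = 3/9 turn
Gear 3: 39 mod 9 = 3
Fraction = 3 / 9 = 1/3 (gcd(3,9)=3) = 1/3

Answer: 1/3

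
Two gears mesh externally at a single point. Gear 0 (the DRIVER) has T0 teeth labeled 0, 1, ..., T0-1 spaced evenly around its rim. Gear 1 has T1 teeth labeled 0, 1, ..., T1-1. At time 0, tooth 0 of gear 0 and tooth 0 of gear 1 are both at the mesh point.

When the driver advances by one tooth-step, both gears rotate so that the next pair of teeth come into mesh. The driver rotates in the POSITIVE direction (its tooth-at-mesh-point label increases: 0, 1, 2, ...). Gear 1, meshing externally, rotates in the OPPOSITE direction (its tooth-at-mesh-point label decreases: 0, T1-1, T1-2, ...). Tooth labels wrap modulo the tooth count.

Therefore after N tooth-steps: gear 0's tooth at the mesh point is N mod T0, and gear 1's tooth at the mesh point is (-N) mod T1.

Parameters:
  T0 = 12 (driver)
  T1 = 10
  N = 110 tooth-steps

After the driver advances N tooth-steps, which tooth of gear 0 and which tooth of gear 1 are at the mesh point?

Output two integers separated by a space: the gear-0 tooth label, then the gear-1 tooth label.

Answer: 2 0

Derivation:
Gear 0 (driver, T0=12): tooth at mesh = N mod T0
  110 = 9 * 12 + 2, so 110 mod 12 = 2
  gear 0 tooth = 2
Gear 1 (driven, T1=10): tooth at mesh = (-N) mod T1
  110 = 11 * 10 + 0, so 110 mod 10 = 0
  (-110) mod 10 = 0
Mesh after 110 steps: gear-0 tooth 2 meets gear-1 tooth 0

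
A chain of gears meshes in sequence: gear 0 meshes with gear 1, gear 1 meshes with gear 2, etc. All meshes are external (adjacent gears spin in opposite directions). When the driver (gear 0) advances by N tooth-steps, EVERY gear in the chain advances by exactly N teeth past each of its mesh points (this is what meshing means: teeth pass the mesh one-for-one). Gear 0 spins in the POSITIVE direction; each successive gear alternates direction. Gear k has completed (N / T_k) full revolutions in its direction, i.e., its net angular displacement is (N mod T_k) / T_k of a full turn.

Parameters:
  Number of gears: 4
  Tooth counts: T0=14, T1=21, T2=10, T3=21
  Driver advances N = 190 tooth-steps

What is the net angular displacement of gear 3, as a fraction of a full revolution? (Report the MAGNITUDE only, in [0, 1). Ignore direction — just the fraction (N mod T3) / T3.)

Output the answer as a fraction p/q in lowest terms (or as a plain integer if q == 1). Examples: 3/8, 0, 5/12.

Chain of 4 gears, tooth counts: [14, 21, 10, 21]
  gear 0: T0=14, direction=positive, advance = 190 mod 14 = 8 teeth = 8/14 turn
  gear 1: T1=21, direction=negative, advance = 190 mod 21 = 1 teeth = 1/21 turn
  gear 2: T2=10, direction=positive, advance = 190 mod 10 = 0 teeth = 0/10 turn
  gear 3: T3=21, direction=negative, advance = 190 mod 21 = 1 teeth = 1/21 turn
Gear 3: 190 mod 21 = 1
Fraction = 1 / 21 = 1/21 (gcd(1,21)=1) = 1/21

Answer: 1/21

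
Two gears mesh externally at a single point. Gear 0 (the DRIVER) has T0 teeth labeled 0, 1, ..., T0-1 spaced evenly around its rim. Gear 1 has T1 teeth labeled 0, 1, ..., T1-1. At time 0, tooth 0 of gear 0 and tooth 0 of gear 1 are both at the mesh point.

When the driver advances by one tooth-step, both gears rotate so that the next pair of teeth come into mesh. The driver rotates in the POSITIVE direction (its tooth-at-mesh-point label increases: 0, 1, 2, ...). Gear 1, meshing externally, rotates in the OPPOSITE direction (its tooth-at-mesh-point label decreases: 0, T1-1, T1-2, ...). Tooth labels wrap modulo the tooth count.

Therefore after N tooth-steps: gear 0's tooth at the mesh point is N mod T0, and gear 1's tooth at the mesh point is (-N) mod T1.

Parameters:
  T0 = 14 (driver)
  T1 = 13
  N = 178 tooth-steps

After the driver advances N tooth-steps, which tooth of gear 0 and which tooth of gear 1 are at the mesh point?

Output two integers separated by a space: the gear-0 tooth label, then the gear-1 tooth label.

Gear 0 (driver, T0=14): tooth at mesh = N mod T0
  178 = 12 * 14 + 10, so 178 mod 14 = 10
  gear 0 tooth = 10
Gear 1 (driven, T1=13): tooth at mesh = (-N) mod T1
  178 = 13 * 13 + 9, so 178 mod 13 = 9
  (-178) mod 13 = (-9) mod 13 = 13 - 9 = 4
Mesh after 178 steps: gear-0 tooth 10 meets gear-1 tooth 4

Answer: 10 4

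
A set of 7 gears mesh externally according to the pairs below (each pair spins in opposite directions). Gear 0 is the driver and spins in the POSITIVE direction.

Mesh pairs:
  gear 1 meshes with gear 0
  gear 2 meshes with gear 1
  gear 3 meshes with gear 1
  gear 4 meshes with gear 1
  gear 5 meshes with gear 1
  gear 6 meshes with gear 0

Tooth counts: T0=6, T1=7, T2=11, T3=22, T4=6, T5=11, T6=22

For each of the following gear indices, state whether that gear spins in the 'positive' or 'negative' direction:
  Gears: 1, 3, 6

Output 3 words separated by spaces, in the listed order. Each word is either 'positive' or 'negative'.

Answer: negative positive negative

Derivation:
Gear 0 (driver): positive (depth 0)
  gear 1: meshes with gear 0 -> depth 1 -> negative (opposite of gear 0)
  gear 2: meshes with gear 1 -> depth 2 -> positive (opposite of gear 1)
  gear 3: meshes with gear 1 -> depth 2 -> positive (opposite of gear 1)
  gear 4: meshes with gear 1 -> depth 2 -> positive (opposite of gear 1)
  gear 5: meshes with gear 1 -> depth 2 -> positive (opposite of gear 1)
  gear 6: meshes with gear 0 -> depth 1 -> negative (opposite of gear 0)
Queried indices 1, 3, 6 -> negative, positive, negative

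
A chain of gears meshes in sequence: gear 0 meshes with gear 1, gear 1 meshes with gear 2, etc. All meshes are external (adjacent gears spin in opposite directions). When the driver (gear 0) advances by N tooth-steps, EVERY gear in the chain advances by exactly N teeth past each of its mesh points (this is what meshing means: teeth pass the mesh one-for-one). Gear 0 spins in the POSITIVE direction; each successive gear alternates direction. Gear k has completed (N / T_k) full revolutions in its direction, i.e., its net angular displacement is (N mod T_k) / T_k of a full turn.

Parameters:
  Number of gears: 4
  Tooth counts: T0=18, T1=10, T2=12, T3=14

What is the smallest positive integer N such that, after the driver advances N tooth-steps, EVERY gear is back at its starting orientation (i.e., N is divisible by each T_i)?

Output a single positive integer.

Answer: 1260

Derivation:
Gear k returns to start when N is a multiple of T_k.
All gears at start simultaneously when N is a common multiple of [18, 10, 12, 14]; the smallest such N is lcm(18, 10, 12, 14).
Start: lcm = T0 = 18
Fold in T1=10: gcd(18, 10) = 2; lcm(18, 10) = 18 * 10 / 2 = 180 / 2 = 90
Fold in T2=12: gcd(90, 12) = 6; lcm(90, 12) = 90 * 12 / 6 = 1080 / 6 = 180
Fold in T3=14: gcd(180, 14) = 2; lcm(180, 14) = 180 * 14 / 2 = 2520 / 2 = 1260
Full cycle length = 1260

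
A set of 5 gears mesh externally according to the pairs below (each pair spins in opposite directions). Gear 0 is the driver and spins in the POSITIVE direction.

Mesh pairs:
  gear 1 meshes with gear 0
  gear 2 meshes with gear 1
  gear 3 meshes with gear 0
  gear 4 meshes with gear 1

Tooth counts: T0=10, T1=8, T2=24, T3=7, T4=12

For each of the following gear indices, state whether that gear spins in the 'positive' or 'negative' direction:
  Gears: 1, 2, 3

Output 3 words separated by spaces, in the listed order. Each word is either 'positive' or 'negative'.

Answer: negative positive negative

Derivation:
Gear 0 (driver): positive (depth 0)
  gear 1: meshes with gear 0 -> depth 1 -> negative (opposite of gear 0)
  gear 2: meshes with gear 1 -> depth 2 -> positive (opposite of gear 1)
  gear 3: meshes with gear 0 -> depth 1 -> negative (opposite of gear 0)
  gear 4: meshes with gear 1 -> depth 2 -> positive (opposite of gear 1)
Queried indices 1, 2, 3 -> negative, positive, negative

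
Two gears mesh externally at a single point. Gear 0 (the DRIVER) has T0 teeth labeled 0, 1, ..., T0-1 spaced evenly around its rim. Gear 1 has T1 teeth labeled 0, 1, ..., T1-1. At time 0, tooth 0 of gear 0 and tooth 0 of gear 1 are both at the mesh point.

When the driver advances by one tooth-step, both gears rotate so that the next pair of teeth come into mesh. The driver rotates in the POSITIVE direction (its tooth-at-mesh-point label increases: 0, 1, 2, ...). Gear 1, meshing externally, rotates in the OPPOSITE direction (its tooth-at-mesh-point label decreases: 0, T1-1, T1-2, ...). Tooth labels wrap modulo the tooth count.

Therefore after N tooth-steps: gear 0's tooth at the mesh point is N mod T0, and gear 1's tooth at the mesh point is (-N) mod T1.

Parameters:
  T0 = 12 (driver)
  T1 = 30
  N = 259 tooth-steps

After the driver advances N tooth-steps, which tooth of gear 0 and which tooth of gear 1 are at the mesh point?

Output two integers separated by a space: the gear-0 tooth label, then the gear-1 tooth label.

Answer: 7 11

Derivation:
Gear 0 (driver, T0=12): tooth at mesh = N mod T0
  259 = 21 * 12 + 7, so 259 mod 12 = 7
  gear 0 tooth = 7
Gear 1 (driven, T1=30): tooth at mesh = (-N) mod T1
  259 = 8 * 30 + 19, so 259 mod 30 = 19
  (-259) mod 30 = (-19) mod 30 = 30 - 19 = 11
Mesh after 259 steps: gear-0 tooth 7 meets gear-1 tooth 11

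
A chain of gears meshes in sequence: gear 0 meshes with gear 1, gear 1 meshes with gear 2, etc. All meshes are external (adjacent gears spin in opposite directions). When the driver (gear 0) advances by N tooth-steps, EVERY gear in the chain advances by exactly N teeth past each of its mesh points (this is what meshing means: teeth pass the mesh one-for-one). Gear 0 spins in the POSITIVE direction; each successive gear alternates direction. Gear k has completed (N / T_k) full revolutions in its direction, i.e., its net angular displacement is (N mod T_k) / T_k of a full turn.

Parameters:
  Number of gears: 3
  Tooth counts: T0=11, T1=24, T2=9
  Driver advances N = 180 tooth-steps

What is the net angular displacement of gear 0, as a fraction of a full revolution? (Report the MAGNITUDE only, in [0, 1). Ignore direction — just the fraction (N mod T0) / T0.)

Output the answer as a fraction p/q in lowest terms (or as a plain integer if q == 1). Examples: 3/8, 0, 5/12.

Chain of 3 gears, tooth counts: [11, 24, 9]
  gear 0: T0=11, direction=positive, advance = 180 mod 11 = 4 teeth = 4/11 turn
  gear 1: T1=24, direction=negative, advance = 180 mod 24 = 12 teeth = 12/24 turn
  gear 2: T2=9, direction=positive, advance = 180 mod 9 = 0 teeth = 0/9 turn
Gear 0: 180 mod 11 = 4
Fraction = 4 / 11 = 4/11 (gcd(4,11)=1) = 4/11

Answer: 4/11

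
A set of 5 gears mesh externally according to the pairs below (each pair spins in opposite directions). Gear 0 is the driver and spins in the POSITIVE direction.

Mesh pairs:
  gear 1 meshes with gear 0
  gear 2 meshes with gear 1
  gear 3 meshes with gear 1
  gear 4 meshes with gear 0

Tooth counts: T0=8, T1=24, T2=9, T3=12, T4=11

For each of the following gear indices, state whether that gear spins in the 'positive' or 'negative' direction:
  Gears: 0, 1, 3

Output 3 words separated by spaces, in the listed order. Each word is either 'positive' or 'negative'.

Answer: positive negative positive

Derivation:
Gear 0 (driver): positive (depth 0)
  gear 1: meshes with gear 0 -> depth 1 -> negative (opposite of gear 0)
  gear 2: meshes with gear 1 -> depth 2 -> positive (opposite of gear 1)
  gear 3: meshes with gear 1 -> depth 2 -> positive (opposite of gear 1)
  gear 4: meshes with gear 0 -> depth 1 -> negative (opposite of gear 0)
Queried indices 0, 1, 3 -> positive, negative, positive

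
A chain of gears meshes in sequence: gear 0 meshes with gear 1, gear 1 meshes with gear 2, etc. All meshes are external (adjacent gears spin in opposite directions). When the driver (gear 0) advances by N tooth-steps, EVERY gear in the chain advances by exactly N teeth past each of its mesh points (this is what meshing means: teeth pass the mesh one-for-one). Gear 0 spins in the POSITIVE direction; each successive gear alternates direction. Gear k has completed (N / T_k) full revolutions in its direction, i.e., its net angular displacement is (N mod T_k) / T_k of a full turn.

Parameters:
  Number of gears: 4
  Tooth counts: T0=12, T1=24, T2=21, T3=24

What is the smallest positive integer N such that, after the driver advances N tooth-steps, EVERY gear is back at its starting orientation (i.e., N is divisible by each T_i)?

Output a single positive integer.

Gear k returns to start when N is a multiple of T_k.
All gears at start simultaneously when N is a common multiple of [12, 24, 21, 24]; the smallest such N is lcm(12, 24, 21, 24).
Start: lcm = T0 = 12
Fold in T1=24: gcd(12, 24) = 12; lcm(12, 24) = 12 * 24 / 12 = 288 / 12 = 24
Fold in T2=21: gcd(24, 21) = 3; lcm(24, 21) = 24 * 21 / 3 = 504 / 3 = 168
Fold in T3=24: gcd(168, 24) = 24; lcm(168, 24) = 168 * 24 / 24 = 4032 / 24 = 168
Full cycle length = 168

Answer: 168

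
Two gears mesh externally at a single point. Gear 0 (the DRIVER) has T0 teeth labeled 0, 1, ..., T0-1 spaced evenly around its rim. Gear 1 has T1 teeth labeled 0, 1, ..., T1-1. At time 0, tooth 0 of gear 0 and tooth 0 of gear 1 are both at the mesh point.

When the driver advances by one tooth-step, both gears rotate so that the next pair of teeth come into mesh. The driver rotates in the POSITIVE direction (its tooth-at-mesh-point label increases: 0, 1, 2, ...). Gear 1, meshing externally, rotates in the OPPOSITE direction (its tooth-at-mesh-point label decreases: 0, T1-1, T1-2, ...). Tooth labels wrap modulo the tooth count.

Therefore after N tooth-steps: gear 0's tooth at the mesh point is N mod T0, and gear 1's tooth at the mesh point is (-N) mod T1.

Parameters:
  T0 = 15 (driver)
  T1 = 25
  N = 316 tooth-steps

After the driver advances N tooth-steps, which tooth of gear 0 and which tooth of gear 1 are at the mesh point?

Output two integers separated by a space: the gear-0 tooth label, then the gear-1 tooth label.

Gear 0 (driver, T0=15): tooth at mesh = N mod T0
  316 = 21 * 15 + 1, so 316 mod 15 = 1
  gear 0 tooth = 1
Gear 1 (driven, T1=25): tooth at mesh = (-N) mod T1
  316 = 12 * 25 + 16, so 316 mod 25 = 16
  (-316) mod 25 = (-16) mod 25 = 25 - 16 = 9
Mesh after 316 steps: gear-0 tooth 1 meets gear-1 tooth 9

Answer: 1 9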